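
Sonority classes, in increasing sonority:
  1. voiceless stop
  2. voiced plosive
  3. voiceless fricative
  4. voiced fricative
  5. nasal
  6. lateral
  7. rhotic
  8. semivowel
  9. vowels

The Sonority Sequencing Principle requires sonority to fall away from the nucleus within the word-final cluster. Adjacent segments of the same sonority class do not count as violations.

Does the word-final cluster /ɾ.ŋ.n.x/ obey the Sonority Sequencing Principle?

yes

/ɾ/ is a rhotic (sonority 7).
/ŋ/ is a nasal (sonority 5).
/n/ is a nasal (sonority 5).
/x/ is a voiceless fricative (sonority 3).
The profile 7-5-5-3 is non-increasing (plateaus allowed), so the word-final cluster satisfies the SSP.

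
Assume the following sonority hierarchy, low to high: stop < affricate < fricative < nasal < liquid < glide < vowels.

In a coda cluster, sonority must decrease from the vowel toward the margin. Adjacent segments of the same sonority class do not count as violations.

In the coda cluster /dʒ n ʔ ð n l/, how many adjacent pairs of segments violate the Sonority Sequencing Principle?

4

/dʒ/ is an affricate (sonority 2).
/n/ is a nasal (sonority 4).
/ʔ/ is a stop (sonority 1).
/ð/ is a fricative (sonority 3).
/n/ is a nasal (sonority 4).
/l/ is a liquid (sonority 5).
/dʒ/→/n/: 2→4 (does not fall) — violation.
/n/→/ʔ/: 4→1 (falls) — ok.
/ʔ/→/ð/: 1→3 (does not fall) — violation.
/ð/→/n/: 3→4 (does not fall) — violation.
/n/→/l/: 4→5 (does not fall) — violation.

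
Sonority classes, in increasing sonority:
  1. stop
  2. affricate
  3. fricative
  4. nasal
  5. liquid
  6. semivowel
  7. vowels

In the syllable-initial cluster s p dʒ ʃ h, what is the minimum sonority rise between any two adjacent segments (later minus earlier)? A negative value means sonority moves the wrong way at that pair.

/s/: fricative = 3.
/p/: stop = 1.
/dʒ/: affricate = 2.
/ʃ/: fricative = 3.
/h/: fricative = 3.
/s/→/p/: change -2.
/p/→/dʒ/: change +1.
/dʒ/→/ʃ/: change +1.
/ʃ/→/h/: change +0.
Minimum = -2.

-2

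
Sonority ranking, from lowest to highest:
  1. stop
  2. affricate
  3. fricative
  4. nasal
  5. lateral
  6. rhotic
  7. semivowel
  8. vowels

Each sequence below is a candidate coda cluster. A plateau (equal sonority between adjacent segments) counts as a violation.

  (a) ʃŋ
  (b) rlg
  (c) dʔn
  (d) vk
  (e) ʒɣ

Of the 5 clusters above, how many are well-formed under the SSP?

(a) ʃŋ: profile 3-4 — violates.
(b) rlg: profile 6-5-1 — obeys.
(c) dʔn: profile 1-1-4 — violates.
(d) vk: profile 3-1 — obeys.
(e) ʒɣ: profile 3-3 — violates.

2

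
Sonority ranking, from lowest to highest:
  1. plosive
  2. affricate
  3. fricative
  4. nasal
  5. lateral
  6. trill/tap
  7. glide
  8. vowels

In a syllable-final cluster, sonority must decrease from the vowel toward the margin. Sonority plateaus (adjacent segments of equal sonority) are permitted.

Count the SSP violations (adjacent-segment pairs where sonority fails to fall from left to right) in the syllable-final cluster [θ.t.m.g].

1

/θ/ is a fricative (sonority 3).
/t/ is a plosive (sonority 1).
/m/ is a nasal (sonority 4).
/g/ is a plosive (sonority 1).
/θ/→/t/: 3→1 (falls) — ok.
/t/→/m/: 1→4 (does not fall) — violation.
/m/→/g/: 4→1 (falls) — ok.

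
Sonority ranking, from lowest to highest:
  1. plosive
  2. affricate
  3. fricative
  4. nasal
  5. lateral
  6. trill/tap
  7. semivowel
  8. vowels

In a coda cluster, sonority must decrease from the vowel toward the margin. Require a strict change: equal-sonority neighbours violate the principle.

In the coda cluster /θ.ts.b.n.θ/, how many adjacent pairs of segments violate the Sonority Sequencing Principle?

/θ/ is a fricative (sonority 3).
/ts/ is an affricate (sonority 2).
/b/ is a plosive (sonority 1).
/n/ is a nasal (sonority 4).
/θ/ is a fricative (sonority 3).
/θ/→/ts/: 3→2 (falls) — ok.
/ts/→/b/: 2→1 (falls) — ok.
/b/→/n/: 1→4 (does not fall) — violation.
/n/→/θ/: 4→3 (falls) — ok.

1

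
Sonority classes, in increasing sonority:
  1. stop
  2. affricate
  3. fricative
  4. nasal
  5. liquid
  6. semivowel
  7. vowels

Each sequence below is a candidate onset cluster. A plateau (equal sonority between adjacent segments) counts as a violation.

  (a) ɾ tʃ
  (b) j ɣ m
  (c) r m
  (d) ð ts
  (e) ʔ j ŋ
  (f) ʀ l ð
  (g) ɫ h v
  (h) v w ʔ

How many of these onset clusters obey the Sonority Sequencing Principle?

(a) ɾ tʃ: profile 5-2 — violates.
(b) j ɣ m: profile 6-3-4 — violates.
(c) r m: profile 5-4 — violates.
(d) ð ts: profile 3-2 — violates.
(e) ʔ j ŋ: profile 1-6-4 — violates.
(f) ʀ l ð: profile 5-5-3 — violates.
(g) ɫ h v: profile 5-3-3 — violates.
(h) v w ʔ: profile 3-6-1 — violates.

0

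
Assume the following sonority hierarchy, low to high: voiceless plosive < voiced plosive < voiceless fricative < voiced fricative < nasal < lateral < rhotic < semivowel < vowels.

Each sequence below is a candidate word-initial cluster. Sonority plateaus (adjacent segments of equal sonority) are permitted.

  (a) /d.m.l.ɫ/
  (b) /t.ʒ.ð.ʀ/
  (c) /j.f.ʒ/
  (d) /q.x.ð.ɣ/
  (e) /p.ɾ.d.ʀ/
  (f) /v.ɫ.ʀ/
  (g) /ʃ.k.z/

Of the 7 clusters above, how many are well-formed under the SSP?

4

(a) /d.m.l.ɫ/: profile 2-5-6-6 — obeys.
(b) /t.ʒ.ð.ʀ/: profile 1-4-4-7 — obeys.
(c) /j.f.ʒ/: profile 8-3-4 — violates.
(d) /q.x.ð.ɣ/: profile 1-3-4-4 — obeys.
(e) /p.ɾ.d.ʀ/: profile 1-7-2-7 — violates.
(f) /v.ɫ.ʀ/: profile 4-6-7 — obeys.
(g) /ʃ.k.z/: profile 3-1-4 — violates.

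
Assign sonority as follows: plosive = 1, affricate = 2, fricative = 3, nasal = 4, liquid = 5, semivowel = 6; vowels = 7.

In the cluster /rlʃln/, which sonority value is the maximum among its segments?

/r/ is a liquid (sonority 5).
/l/ is a liquid (sonority 5).
/ʃ/ is a fricative (sonority 3).
/l/ is a liquid (sonority 5).
/n/ is a nasal (sonority 4).
The maximum is 5.

5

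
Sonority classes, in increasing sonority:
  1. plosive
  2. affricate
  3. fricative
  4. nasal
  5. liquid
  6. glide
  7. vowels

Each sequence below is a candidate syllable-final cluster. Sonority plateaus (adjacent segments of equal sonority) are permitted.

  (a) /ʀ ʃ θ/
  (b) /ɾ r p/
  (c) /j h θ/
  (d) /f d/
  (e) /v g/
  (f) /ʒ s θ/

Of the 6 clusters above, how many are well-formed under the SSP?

(a) sonority 5-3-3: well-formed.
(b) sonority 5-5-1: well-formed.
(c) sonority 6-3-3: well-formed.
(d) sonority 3-1: well-formed.
(e) sonority 3-1: well-formed.
(f) sonority 3-3-3: well-formed.

6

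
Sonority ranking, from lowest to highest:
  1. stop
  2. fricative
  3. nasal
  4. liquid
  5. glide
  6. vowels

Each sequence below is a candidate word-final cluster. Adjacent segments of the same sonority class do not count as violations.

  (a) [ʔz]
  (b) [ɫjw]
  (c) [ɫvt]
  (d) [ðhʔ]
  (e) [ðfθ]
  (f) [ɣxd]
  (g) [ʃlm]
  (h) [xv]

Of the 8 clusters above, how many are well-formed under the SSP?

(a) [ʔz]: profile 1-2 — violates.
(b) [ɫjw]: profile 4-5-5 — violates.
(c) [ɫvt]: profile 4-2-1 — obeys.
(d) [ðhʔ]: profile 2-2-1 — obeys.
(e) [ðfθ]: profile 2-2-2 — obeys.
(f) [ɣxd]: profile 2-2-1 — obeys.
(g) [ʃlm]: profile 2-4-3 — violates.
(h) [xv]: profile 2-2 — obeys.

5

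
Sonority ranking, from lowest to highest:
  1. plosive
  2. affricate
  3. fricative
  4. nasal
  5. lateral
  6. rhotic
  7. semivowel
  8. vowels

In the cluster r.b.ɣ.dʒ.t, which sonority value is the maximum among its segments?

/r/: rhotic = 6.
/b/: plosive = 1.
/ɣ/: fricative = 3.
/dʒ/: affricate = 2.
/t/: plosive = 1.
The maximum is 6.

6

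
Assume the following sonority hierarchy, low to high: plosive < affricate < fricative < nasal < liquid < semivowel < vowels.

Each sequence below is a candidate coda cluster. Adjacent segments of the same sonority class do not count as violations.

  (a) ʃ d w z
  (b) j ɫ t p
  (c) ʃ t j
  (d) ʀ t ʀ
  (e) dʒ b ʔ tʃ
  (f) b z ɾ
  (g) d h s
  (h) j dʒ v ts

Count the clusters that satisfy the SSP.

(a) 3-1-6-3 → violates
(b) 6-5-1-1 → obeys
(c) 3-1-6 → violates
(d) 5-1-5 → violates
(e) 2-1-1-2 → violates
(f) 1-3-5 → violates
(g) 1-3-3 → violates
(h) 6-2-3-2 → violates

1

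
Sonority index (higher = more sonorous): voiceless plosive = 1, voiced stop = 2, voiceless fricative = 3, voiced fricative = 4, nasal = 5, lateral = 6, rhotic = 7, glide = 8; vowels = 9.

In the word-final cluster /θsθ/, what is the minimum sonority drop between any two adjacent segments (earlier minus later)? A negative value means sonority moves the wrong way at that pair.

/θ/: voiceless fricative = 3.
/s/: voiceless fricative = 3.
/θ/: voiceless fricative = 3.
/θ/→/s/: change +0.
/s/→/θ/: change +0.
Minimum = 0.

0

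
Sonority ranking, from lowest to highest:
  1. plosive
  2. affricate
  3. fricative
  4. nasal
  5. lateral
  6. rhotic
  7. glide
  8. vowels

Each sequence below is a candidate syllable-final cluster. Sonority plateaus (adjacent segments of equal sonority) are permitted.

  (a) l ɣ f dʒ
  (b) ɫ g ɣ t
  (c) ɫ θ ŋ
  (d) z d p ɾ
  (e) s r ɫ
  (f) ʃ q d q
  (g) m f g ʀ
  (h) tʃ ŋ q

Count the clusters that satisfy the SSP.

(a) l ɣ f dʒ: profile 5-3-3-2 — obeys.
(b) ɫ g ɣ t: profile 5-1-3-1 — violates.
(c) ɫ θ ŋ: profile 5-3-4 — violates.
(d) z d p ɾ: profile 3-1-1-6 — violates.
(e) s r ɫ: profile 3-6-5 — violates.
(f) ʃ q d q: profile 3-1-1-1 — obeys.
(g) m f g ʀ: profile 4-3-1-6 — violates.
(h) tʃ ŋ q: profile 2-4-1 — violates.

2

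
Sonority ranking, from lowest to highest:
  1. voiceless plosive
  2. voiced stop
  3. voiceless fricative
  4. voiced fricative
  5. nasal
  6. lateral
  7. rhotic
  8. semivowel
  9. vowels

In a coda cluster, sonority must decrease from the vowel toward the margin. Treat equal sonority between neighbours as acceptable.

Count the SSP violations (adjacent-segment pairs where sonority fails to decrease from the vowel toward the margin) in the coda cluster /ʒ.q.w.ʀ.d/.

/ʒ/: voiced fricative = 4.
/q/: voiceless plosive = 1.
/w/: semivowel = 8.
/ʀ/: rhotic = 7.
/d/: voiced stop = 2.
/ʒ/→/q/: 4→1 (falls) — ok.
/q/→/w/: 1→8 (does not fall) — violation.
/w/→/ʀ/: 8→7 (falls) — ok.
/ʀ/→/d/: 7→2 (falls) — ok.

1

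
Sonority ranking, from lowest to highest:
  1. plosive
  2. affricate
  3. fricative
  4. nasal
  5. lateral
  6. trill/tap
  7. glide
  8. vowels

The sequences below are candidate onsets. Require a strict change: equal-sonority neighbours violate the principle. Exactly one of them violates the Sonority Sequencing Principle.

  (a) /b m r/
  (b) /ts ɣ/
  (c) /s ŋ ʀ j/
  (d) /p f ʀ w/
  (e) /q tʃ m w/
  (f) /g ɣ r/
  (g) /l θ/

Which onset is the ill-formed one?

g

(a) 1-4-6 → obeys
(b) 2-3 → obeys
(c) 3-4-6-7 → obeys
(d) 1-3-6-7 → obeys
(e) 1-2-4-7 → obeys
(f) 1-3-6 → obeys
(g) 5-3 → violates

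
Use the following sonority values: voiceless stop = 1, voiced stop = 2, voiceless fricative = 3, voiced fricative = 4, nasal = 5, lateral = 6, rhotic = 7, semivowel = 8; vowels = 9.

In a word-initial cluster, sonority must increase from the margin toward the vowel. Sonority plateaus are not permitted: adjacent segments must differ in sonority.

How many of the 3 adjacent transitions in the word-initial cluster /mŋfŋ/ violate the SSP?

2

/m/: nasal = 5.
/ŋ/: nasal = 5.
/f/: voiceless fricative = 3.
/ŋ/: nasal = 5.
/m/→/ŋ/: 5→5 (plateau) — violation.
/ŋ/→/f/: 5→3 (does not rise) — violation.
/f/→/ŋ/: 3→5 (rises) — ok.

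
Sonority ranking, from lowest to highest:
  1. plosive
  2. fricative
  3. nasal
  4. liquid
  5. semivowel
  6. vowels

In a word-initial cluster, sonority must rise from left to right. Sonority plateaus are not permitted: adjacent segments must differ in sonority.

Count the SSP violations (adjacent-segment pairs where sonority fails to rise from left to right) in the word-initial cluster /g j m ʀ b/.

2

/g/ — plosive, sonority 1.
/j/ — semivowel, sonority 5.
/m/ — nasal, sonority 3.
/ʀ/ — liquid, sonority 4.
/b/ — plosive, sonority 1.
/g/→/j/: 1→5 (rises) — ok.
/j/→/m/: 5→3 (does not rise) — violation.
/m/→/ʀ/: 3→4 (rises) — ok.
/ʀ/→/b/: 4→1 (does not rise) — violation.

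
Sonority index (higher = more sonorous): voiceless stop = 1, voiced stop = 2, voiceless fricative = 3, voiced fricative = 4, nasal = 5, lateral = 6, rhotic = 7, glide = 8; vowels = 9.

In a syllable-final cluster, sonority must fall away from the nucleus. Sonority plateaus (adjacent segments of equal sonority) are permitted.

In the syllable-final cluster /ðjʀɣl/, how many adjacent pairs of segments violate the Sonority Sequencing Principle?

2

/ð/ is a voiced fricative (sonority 4).
/j/ is a glide (sonority 8).
/ʀ/ is a rhotic (sonority 7).
/ɣ/ is a voiced fricative (sonority 4).
/l/ is a lateral (sonority 6).
/ð/→/j/: 4→8 (does not fall) — violation.
/j/→/ʀ/: 8→7 (falls) — ok.
/ʀ/→/ɣ/: 7→4 (falls) — ok.
/ɣ/→/l/: 4→6 (does not fall) — violation.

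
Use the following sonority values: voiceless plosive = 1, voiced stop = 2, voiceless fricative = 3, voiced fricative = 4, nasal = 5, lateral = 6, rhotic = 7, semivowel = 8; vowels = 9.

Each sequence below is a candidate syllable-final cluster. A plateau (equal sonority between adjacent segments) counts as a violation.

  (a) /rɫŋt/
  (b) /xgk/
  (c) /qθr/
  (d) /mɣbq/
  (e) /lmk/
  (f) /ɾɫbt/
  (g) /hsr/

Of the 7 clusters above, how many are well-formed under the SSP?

5

(a) /rɫŋt/: profile 7-6-5-1 — obeys.
(b) /xgk/: profile 3-2-1 — obeys.
(c) /qθr/: profile 1-3-7 — violates.
(d) /mɣbq/: profile 5-4-2-1 — obeys.
(e) /lmk/: profile 6-5-1 — obeys.
(f) /ɾɫbt/: profile 7-6-2-1 — obeys.
(g) /hsr/: profile 3-3-7 — violates.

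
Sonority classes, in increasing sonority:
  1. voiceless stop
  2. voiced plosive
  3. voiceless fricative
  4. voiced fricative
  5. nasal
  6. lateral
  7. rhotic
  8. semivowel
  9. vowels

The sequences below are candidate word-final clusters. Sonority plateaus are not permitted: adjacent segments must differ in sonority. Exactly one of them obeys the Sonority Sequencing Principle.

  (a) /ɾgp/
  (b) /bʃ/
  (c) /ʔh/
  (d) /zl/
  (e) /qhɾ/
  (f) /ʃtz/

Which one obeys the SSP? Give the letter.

(a) /ɾgp/: profile 7-2-1 — obeys.
(b) /bʃ/: profile 2-3 — violates.
(c) /ʔh/: profile 1-3 — violates.
(d) /zl/: profile 4-6 — violates.
(e) /qhɾ/: profile 1-3-7 — violates.
(f) /ʃtz/: profile 3-1-4 — violates.

a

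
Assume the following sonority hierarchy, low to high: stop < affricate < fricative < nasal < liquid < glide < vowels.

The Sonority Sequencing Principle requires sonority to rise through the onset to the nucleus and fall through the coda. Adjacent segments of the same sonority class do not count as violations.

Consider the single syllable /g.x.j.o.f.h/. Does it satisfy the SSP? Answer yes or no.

Onset: /g/ is a stop (sonority 1), /x/ is a fricative (sonority 3), /j/ is a glide (sonority 6); then the nucleus /o/ (sonority 7).
Onset profile 1-3-6-7 — rises to the nucleus.
Coda: /f/ is a fricative (sonority 3), /h/ is a fricative (sonority 3).
Coda profile 7-3-3 — falls from the nucleus.

yes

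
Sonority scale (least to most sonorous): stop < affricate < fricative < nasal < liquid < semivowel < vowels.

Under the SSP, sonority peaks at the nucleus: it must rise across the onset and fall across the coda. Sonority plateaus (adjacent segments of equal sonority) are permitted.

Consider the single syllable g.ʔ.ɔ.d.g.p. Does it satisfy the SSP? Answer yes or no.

Onset: /g/ is a stop (sonority 1), /ʔ/ is a stop (sonority 1); then the nucleus /ɔ/ (sonority 7).
Onset profile 1-1-7 — rises to the nucleus.
Coda: /d/ is a stop (sonority 1), /g/ is a stop (sonority 1), /p/ is a stop (sonority 1).
Coda profile 7-1-1-1 — falls from the nucleus.

yes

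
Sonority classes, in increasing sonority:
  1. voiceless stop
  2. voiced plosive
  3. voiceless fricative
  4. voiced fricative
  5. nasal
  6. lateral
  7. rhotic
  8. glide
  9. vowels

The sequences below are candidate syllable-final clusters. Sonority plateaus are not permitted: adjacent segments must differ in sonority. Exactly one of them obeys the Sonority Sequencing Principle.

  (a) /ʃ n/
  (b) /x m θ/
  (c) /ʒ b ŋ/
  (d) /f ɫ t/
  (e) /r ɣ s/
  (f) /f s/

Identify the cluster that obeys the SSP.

e

(a) /ʃ n/: profile 3-5 — violates.
(b) /x m θ/: profile 3-5-3 — violates.
(c) /ʒ b ŋ/: profile 4-2-5 — violates.
(d) /f ɫ t/: profile 3-6-1 — violates.
(e) /r ɣ s/: profile 7-4-3 — obeys.
(f) /f s/: profile 3-3 — violates.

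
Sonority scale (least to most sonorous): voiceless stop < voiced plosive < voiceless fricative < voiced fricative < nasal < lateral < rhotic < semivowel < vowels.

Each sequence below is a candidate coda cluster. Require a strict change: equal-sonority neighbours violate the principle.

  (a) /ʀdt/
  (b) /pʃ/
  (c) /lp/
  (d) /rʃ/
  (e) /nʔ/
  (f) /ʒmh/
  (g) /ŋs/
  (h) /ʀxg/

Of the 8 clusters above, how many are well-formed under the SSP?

6

(a) sonority 7-2-1: well-formed.
(b) sonority 1-3: ill-formed.
(c) sonority 6-1: well-formed.
(d) sonority 7-3: well-formed.
(e) sonority 5-1: well-formed.
(f) sonority 4-5-3: ill-formed.
(g) sonority 5-3: well-formed.
(h) sonority 7-3-2: well-formed.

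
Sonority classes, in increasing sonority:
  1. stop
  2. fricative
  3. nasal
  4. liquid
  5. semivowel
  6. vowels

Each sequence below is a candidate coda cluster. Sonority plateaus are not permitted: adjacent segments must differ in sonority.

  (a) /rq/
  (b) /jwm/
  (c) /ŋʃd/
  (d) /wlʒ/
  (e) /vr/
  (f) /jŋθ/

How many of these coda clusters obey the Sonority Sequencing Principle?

(a) sonority 4-1: well-formed.
(b) sonority 5-5-3: ill-formed.
(c) sonority 3-2-1: well-formed.
(d) sonority 5-4-2: well-formed.
(e) sonority 2-4: ill-formed.
(f) sonority 5-3-2: well-formed.

4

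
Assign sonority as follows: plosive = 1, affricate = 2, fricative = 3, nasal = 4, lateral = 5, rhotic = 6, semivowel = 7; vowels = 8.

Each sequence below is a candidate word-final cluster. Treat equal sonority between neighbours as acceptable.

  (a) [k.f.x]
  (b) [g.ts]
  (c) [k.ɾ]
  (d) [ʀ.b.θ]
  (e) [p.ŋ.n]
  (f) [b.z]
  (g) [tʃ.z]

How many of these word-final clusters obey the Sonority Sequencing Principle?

0

(a) [k.f.x]: profile 1-3-3 — violates.
(b) [g.ts]: profile 1-2 — violates.
(c) [k.ɾ]: profile 1-6 — violates.
(d) [ʀ.b.θ]: profile 6-1-3 — violates.
(e) [p.ŋ.n]: profile 1-4-4 — violates.
(f) [b.z]: profile 1-3 — violates.
(g) [tʃ.z]: profile 2-3 — violates.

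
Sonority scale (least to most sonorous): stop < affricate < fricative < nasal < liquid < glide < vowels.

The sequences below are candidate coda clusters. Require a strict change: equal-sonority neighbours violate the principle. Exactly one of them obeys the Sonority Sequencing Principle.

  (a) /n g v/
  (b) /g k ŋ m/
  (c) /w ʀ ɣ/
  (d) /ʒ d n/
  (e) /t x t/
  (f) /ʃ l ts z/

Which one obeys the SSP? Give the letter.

(a) sonority 4-1-3: ill-formed.
(b) sonority 1-1-4-4: ill-formed.
(c) sonority 6-5-3: well-formed.
(d) sonority 3-1-4: ill-formed.
(e) sonority 1-3-1: ill-formed.
(f) sonority 3-5-2-3: ill-formed.

c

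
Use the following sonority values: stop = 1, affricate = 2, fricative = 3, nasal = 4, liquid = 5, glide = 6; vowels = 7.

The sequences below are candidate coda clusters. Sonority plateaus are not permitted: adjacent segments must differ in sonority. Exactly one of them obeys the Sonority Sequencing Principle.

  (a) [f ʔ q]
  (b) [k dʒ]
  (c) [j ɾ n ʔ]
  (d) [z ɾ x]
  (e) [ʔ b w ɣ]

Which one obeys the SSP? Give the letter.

c

(a) sonority 3-1-1: ill-formed.
(b) sonority 1-2: ill-formed.
(c) sonority 6-5-4-1: well-formed.
(d) sonority 3-5-3: ill-formed.
(e) sonority 1-1-6-3: ill-formed.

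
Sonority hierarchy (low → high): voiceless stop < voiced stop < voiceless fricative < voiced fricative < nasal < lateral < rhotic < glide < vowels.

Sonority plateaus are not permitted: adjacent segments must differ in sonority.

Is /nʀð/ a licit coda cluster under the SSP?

no

/n/: nasal = 5.
/ʀ/: rhotic = 7.
/ð/: voiced fricative = 4.
The profile is 5-7-4. Between /n/ (5) and /ʀ/ (7) sonority does not fall, so the cluster violates the SSP.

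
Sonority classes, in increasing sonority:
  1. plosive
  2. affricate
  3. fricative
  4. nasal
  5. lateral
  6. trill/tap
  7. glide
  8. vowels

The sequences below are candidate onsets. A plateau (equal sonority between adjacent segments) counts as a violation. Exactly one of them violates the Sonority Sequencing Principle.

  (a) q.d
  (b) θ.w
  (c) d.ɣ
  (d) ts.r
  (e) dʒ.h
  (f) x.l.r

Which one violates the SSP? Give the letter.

a

(a) 1-1 → violates
(b) 3-7 → obeys
(c) 1-3 → obeys
(d) 2-6 → obeys
(e) 2-3 → obeys
(f) 3-5-6 → obeys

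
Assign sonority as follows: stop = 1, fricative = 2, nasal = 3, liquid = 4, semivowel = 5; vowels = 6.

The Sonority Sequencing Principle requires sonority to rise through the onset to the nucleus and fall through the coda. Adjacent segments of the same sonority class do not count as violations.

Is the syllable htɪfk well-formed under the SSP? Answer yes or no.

Onset: /h/ is a fricative (sonority 2), /t/ is a stop (sonority 1); then the nucleus /ɪ/ (sonority 6).
Onset profile 2-1-6 — does not rise throughout.
Coda: /f/ is a fricative (sonority 2), /k/ is a stop (sonority 1).
Coda profile 6-2-1 — falls from the nucleus.

no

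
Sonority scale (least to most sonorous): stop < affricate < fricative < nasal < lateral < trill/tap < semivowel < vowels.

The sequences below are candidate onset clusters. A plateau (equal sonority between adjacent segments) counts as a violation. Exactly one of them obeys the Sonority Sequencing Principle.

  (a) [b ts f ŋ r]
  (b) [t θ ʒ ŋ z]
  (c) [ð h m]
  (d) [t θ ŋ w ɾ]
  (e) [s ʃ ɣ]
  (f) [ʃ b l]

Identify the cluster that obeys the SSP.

a

(a) sonority 1-2-3-4-6: well-formed.
(b) sonority 1-3-3-4-3: ill-formed.
(c) sonority 3-3-4: ill-formed.
(d) sonority 1-3-4-7-6: ill-formed.
(e) sonority 3-3-3: ill-formed.
(f) sonority 3-1-5: ill-formed.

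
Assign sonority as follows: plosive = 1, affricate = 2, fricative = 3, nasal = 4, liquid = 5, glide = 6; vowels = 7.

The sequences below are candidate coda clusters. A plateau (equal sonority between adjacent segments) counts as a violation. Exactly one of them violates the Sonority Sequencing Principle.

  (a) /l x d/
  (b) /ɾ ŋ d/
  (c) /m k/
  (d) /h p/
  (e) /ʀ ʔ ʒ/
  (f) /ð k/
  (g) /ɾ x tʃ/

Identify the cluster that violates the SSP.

(a) 5-3-1 → obeys
(b) 5-4-1 → obeys
(c) 4-1 → obeys
(d) 3-1 → obeys
(e) 5-1-3 → violates
(f) 3-1 → obeys
(g) 5-3-2 → obeys

e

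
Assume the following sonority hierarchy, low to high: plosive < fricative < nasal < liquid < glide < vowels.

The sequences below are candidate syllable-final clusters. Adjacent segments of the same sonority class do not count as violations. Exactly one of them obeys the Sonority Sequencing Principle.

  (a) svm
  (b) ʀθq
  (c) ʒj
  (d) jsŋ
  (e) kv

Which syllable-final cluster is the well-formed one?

b

(a) 2-2-3 → violates
(b) 4-2-1 → obeys
(c) 2-5 → violates
(d) 5-2-3 → violates
(e) 1-2 → violates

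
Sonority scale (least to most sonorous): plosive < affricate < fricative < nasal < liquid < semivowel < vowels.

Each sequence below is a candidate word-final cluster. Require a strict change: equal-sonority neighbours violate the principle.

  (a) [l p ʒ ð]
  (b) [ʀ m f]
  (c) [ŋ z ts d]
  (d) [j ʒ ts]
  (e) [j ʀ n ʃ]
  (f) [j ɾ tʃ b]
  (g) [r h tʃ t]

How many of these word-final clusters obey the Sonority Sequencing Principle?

(a) sonority 5-1-3-3: ill-formed.
(b) sonority 5-4-3: well-formed.
(c) sonority 4-3-2-1: well-formed.
(d) sonority 6-3-2: well-formed.
(e) sonority 6-5-4-3: well-formed.
(f) sonority 6-5-2-1: well-formed.
(g) sonority 5-3-2-1: well-formed.

6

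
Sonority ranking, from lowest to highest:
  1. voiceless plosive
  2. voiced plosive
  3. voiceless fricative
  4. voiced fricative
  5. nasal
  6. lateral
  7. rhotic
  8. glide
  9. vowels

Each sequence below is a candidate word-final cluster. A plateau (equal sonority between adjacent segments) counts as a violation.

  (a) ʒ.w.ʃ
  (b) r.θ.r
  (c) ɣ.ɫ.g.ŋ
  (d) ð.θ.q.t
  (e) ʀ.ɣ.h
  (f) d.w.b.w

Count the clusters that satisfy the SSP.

1

(a) sonority 4-8-3: ill-formed.
(b) sonority 7-3-7: ill-formed.
(c) sonority 4-6-2-5: ill-formed.
(d) sonority 4-3-1-1: ill-formed.
(e) sonority 7-4-3: well-formed.
(f) sonority 2-8-2-8: ill-formed.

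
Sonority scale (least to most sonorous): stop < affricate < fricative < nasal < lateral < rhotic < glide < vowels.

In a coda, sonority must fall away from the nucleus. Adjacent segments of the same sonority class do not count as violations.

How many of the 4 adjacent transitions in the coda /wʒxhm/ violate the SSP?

1

/w/ is a glide (sonority 7).
/ʒ/ is a fricative (sonority 3).
/x/ is a fricative (sonority 3).
/h/ is a fricative (sonority 3).
/m/ is a nasal (sonority 4).
/w/→/ʒ/: 7→3 (falls) — ok.
/ʒ/→/x/: 3→3 (plateau, allowed) — ok.
/x/→/h/: 3→3 (plateau, allowed) — ok.
/h/→/m/: 3→4 (does not fall) — violation.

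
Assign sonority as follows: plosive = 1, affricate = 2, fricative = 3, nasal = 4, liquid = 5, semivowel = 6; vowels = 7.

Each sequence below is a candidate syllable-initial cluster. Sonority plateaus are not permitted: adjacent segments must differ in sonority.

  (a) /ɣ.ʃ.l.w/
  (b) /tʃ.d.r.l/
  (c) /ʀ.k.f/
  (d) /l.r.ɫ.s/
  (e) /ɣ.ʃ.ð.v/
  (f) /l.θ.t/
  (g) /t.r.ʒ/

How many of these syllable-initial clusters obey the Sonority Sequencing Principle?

0

(a) /ɣ.ʃ.l.w/: profile 3-3-5-6 — violates.
(b) /tʃ.d.r.l/: profile 2-1-5-5 — violates.
(c) /ʀ.k.f/: profile 5-1-3 — violates.
(d) /l.r.ɫ.s/: profile 5-5-5-3 — violates.
(e) /ɣ.ʃ.ð.v/: profile 3-3-3-3 — violates.
(f) /l.θ.t/: profile 5-3-1 — violates.
(g) /t.r.ʒ/: profile 1-5-3 — violates.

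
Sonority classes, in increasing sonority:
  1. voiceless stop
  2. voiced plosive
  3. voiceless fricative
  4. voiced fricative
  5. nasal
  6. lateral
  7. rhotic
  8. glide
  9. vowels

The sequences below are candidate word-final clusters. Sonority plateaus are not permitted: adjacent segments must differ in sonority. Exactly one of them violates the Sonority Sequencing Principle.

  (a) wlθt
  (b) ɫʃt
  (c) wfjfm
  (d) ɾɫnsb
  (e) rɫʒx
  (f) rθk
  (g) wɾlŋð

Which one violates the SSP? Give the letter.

(a) 8-6-3-1 → obeys
(b) 6-3-1 → obeys
(c) 8-3-8-3-5 → violates
(d) 7-6-5-3-2 → obeys
(e) 7-6-4-3 → obeys
(f) 7-3-1 → obeys
(g) 8-7-6-5-4 → obeys

c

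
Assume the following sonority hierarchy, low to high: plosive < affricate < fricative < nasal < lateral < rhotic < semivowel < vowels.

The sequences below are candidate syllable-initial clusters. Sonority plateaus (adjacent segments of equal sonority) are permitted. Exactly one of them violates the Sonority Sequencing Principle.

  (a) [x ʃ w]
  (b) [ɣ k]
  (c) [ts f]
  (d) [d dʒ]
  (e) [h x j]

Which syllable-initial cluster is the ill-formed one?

(a) [x ʃ w]: profile 3-3-7 — obeys.
(b) [ɣ k]: profile 3-1 — violates.
(c) [ts f]: profile 2-3 — obeys.
(d) [d dʒ]: profile 1-2 — obeys.
(e) [h x j]: profile 3-3-7 — obeys.

b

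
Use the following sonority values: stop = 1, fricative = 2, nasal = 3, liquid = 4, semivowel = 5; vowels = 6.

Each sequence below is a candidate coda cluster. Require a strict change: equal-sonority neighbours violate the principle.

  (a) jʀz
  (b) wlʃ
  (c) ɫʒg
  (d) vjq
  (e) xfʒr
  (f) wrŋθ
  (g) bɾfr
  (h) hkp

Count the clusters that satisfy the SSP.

4

(a) 5-4-2 → obeys
(b) 5-4-2 → obeys
(c) 4-2-1 → obeys
(d) 2-5-1 → violates
(e) 2-2-2-4 → violates
(f) 5-4-3-2 → obeys
(g) 1-4-2-4 → violates
(h) 2-1-1 → violates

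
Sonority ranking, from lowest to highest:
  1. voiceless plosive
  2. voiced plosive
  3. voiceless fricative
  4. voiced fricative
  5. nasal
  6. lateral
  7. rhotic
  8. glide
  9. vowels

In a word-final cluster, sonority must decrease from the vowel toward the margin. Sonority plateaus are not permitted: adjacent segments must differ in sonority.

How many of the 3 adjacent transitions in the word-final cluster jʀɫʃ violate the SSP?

/j/: glide = 8.
/ʀ/: rhotic = 7.
/ɫ/: lateral = 6.
/ʃ/: voiceless fricative = 3.
/j/→/ʀ/: 8→7 (falls) — ok.
/ʀ/→/ɫ/: 7→6 (falls) — ok.
/ɫ/→/ʃ/: 6→3 (falls) — ok.

0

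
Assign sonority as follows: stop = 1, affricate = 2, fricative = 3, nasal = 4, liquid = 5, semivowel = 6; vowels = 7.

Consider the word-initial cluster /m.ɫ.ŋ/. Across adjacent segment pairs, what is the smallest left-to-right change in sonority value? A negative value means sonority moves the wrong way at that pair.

-1

/m/ is a nasal (sonority 4).
/ɫ/ is a liquid (sonority 5).
/ŋ/ is a nasal (sonority 4).
/m/→/ɫ/: change +1.
/ɫ/→/ŋ/: change -1.
Minimum = -1.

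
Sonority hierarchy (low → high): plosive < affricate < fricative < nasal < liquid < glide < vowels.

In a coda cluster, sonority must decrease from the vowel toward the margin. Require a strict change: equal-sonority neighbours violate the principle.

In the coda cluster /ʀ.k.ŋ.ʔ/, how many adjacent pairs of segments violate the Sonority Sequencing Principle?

1

/ʀ/ — liquid, sonority 5.
/k/ — plosive, sonority 1.
/ŋ/ — nasal, sonority 4.
/ʔ/ — plosive, sonority 1.
/ʀ/→/k/: 5→1 (falls) — ok.
/k/→/ŋ/: 1→4 (does not fall) — violation.
/ŋ/→/ʔ/: 4→1 (falls) — ok.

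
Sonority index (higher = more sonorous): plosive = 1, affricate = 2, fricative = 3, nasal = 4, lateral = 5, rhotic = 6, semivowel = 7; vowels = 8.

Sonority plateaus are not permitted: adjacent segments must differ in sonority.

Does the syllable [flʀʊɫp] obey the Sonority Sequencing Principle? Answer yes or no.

Onset: /f/ is a fricative (sonority 3), /l/ is a lateral (sonority 5), /ʀ/ is a rhotic (sonority 6); then the nucleus /ʊ/ (sonority 8).
Onset profile 3-5-6-8 — rises to the nucleus.
Coda: /ɫ/ is a lateral (sonority 5), /p/ is a plosive (sonority 1).
Coda profile 8-5-1 — falls from the nucleus.

yes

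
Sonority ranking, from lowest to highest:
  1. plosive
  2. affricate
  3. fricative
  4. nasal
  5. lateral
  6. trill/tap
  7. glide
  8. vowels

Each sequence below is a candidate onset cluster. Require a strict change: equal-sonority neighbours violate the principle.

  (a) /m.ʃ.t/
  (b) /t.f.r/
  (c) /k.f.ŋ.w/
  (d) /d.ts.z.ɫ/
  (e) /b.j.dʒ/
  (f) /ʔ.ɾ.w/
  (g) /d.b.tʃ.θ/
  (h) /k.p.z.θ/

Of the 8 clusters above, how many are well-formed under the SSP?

(a) sonority 4-3-1: ill-formed.
(b) sonority 1-3-6: well-formed.
(c) sonority 1-3-4-7: well-formed.
(d) sonority 1-2-3-5: well-formed.
(e) sonority 1-7-2: ill-formed.
(f) sonority 1-6-7: well-formed.
(g) sonority 1-1-2-3: ill-formed.
(h) sonority 1-1-3-3: ill-formed.

4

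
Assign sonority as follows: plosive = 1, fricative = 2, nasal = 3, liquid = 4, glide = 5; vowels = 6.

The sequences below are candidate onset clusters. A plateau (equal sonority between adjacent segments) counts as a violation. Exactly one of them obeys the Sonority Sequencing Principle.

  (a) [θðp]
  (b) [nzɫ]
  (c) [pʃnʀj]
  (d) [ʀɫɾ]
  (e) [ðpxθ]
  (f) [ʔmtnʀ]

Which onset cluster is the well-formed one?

(a) [θðp]: profile 2-2-1 — violates.
(b) [nzɫ]: profile 3-2-4 — violates.
(c) [pʃnʀj]: profile 1-2-3-4-5 — obeys.
(d) [ʀɫɾ]: profile 4-4-4 — violates.
(e) [ðpxθ]: profile 2-1-2-2 — violates.
(f) [ʔmtnʀ]: profile 1-3-1-3-4 — violates.

c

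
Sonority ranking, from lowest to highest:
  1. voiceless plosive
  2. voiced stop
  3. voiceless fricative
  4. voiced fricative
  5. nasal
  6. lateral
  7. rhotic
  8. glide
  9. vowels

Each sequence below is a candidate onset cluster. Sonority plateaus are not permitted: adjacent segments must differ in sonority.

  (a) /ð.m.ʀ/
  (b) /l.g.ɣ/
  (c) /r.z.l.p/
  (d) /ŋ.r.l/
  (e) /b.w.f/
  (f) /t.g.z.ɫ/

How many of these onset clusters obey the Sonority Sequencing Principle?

2

(a) 4-5-7 → obeys
(b) 6-2-4 → violates
(c) 7-4-6-1 → violates
(d) 5-7-6 → violates
(e) 2-8-3 → violates
(f) 1-2-4-6 → obeys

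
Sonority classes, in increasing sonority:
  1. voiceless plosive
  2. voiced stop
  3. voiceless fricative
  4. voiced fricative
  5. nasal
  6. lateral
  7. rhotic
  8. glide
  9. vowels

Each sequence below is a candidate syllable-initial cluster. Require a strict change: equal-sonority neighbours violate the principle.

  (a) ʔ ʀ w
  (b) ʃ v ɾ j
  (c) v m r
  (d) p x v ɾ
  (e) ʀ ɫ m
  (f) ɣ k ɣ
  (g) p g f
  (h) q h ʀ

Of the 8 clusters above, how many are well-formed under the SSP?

6

(a) sonority 1-7-8: well-formed.
(b) sonority 3-4-7-8: well-formed.
(c) sonority 4-5-7: well-formed.
(d) sonority 1-3-4-7: well-formed.
(e) sonority 7-6-5: ill-formed.
(f) sonority 4-1-4: ill-formed.
(g) sonority 1-2-3: well-formed.
(h) sonority 1-3-7: well-formed.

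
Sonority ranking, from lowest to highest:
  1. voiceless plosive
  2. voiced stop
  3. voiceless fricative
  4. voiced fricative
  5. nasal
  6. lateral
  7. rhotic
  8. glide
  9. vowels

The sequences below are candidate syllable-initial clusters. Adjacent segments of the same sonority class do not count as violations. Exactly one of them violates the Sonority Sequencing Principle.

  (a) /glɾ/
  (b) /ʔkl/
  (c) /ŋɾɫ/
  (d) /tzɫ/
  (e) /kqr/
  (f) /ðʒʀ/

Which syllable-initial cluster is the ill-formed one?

c

(a) 2-6-7 → obeys
(b) 1-1-6 → obeys
(c) 5-7-6 → violates
(d) 1-4-6 → obeys
(e) 1-1-7 → obeys
(f) 4-4-7 → obeys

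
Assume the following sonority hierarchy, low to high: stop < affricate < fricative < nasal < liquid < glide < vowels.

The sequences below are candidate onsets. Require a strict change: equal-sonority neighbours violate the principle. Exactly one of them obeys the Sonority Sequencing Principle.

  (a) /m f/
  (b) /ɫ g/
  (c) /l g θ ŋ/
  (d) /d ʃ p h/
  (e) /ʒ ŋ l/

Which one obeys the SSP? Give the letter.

e

(a) /m f/: profile 4-3 — violates.
(b) /ɫ g/: profile 5-1 — violates.
(c) /l g θ ŋ/: profile 5-1-3-4 — violates.
(d) /d ʃ p h/: profile 1-3-1-3 — violates.
(e) /ʒ ŋ l/: profile 3-4-5 — obeys.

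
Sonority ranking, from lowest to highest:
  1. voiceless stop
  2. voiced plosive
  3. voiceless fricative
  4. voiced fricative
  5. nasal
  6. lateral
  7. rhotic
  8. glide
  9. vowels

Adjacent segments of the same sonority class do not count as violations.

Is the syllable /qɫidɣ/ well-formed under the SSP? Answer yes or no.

Onset: /q/ is a voiceless stop (sonority 1), /ɫ/ is a lateral (sonority 6); then the nucleus /i/ (sonority 9).
Onset profile 1-6-9 — rises to the nucleus.
Coda: /d/ is a voiced plosive (sonority 2), /ɣ/ is a voiced fricative (sonority 4).
Coda profile 9-2-4 — does not fall throughout.

no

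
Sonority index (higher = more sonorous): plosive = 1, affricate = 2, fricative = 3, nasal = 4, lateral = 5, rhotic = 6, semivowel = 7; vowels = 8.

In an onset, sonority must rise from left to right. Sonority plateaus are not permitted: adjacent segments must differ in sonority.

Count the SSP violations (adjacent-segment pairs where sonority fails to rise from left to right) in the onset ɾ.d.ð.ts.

2

/ɾ/ — rhotic, sonority 6.
/d/ — plosive, sonority 1.
/ð/ — fricative, sonority 3.
/ts/ — affricate, sonority 2.
/ɾ/→/d/: 6→1 (does not rise) — violation.
/d/→/ð/: 1→3 (rises) — ok.
/ð/→/ts/: 3→2 (does not rise) — violation.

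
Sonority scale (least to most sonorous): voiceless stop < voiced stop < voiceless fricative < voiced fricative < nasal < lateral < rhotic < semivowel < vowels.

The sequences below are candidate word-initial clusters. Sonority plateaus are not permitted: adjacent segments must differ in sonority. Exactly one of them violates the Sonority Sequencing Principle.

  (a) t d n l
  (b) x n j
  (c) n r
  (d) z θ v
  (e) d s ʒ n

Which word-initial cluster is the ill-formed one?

d

(a) t d n l: profile 1-2-5-6 — obeys.
(b) x n j: profile 3-5-8 — obeys.
(c) n r: profile 5-7 — obeys.
(d) z θ v: profile 4-3-4 — violates.
(e) d s ʒ n: profile 2-3-4-5 — obeys.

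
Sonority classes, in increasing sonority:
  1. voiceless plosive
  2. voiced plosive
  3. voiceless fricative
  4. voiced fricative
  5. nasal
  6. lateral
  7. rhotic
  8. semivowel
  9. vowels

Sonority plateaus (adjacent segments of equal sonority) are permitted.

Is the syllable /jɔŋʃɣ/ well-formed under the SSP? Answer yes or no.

Onset: /j/ is a semivowel (sonority 8); then the nucleus /ɔ/ (sonority 9).
Onset profile 8-9 — rises to the nucleus.
Coda: /ŋ/ is a nasal (sonority 5), /ʃ/ is a voiceless fricative (sonority 3), /ɣ/ is a voiced fricative (sonority 4).
Coda profile 9-5-3-4 — does not fall throughout.

no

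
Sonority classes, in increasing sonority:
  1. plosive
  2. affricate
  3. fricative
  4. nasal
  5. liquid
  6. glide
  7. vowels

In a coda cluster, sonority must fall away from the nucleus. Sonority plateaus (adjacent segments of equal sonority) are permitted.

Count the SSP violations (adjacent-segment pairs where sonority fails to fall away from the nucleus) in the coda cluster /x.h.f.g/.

0

/x/ is a fricative (sonority 3).
/h/ is a fricative (sonority 3).
/f/ is a fricative (sonority 3).
/g/ is a plosive (sonority 1).
/x/→/h/: 3→3 (plateau, allowed) — ok.
/h/→/f/: 3→3 (plateau, allowed) — ok.
/f/→/g/: 3→1 (falls) — ok.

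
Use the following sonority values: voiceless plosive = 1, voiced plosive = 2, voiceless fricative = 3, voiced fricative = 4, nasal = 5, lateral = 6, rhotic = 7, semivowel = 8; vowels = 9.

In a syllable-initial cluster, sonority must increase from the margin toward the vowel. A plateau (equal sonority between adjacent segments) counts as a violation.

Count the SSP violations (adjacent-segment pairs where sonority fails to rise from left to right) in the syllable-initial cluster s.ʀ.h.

/s/ — voiceless fricative, sonority 3.
/ʀ/ — rhotic, sonority 7.
/h/ — voiceless fricative, sonority 3.
/s/→/ʀ/: 3→7 (rises) — ok.
/ʀ/→/h/: 7→3 (does not rise) — violation.

1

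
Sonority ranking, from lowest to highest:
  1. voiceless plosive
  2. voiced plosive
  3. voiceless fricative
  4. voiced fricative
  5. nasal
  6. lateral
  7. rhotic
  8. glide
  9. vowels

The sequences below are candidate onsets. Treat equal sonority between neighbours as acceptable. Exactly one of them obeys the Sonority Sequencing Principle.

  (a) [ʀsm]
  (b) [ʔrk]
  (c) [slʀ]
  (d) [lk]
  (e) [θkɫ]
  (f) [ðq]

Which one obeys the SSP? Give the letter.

c

(a) [ʀsm]: profile 7-3-5 — violates.
(b) [ʔrk]: profile 1-7-1 — violates.
(c) [slʀ]: profile 3-6-7 — obeys.
(d) [lk]: profile 6-1 — violates.
(e) [θkɫ]: profile 3-1-6 — violates.
(f) [ðq]: profile 4-1 — violates.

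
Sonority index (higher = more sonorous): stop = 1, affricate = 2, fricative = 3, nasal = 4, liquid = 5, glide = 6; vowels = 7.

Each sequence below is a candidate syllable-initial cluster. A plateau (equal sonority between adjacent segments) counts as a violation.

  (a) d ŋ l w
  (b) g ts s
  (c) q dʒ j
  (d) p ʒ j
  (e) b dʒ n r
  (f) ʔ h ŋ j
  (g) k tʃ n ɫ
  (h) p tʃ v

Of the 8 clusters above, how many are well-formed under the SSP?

8

(a) 1-4-5-6 → obeys
(b) 1-2-3 → obeys
(c) 1-2-6 → obeys
(d) 1-3-6 → obeys
(e) 1-2-4-5 → obeys
(f) 1-3-4-6 → obeys
(g) 1-2-4-5 → obeys
(h) 1-2-3 → obeys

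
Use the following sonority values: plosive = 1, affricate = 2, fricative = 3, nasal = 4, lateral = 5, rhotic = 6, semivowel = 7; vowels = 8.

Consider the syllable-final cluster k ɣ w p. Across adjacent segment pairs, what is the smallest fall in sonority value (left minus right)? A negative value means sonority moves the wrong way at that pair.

/k/ is a plosive (sonority 1).
/ɣ/ is a fricative (sonority 3).
/w/ is a semivowel (sonority 7).
/p/ is a plosive (sonority 1).
/k/→/ɣ/: change -2.
/ɣ/→/w/: change -4.
/w/→/p/: change +6.
Minimum = -4.

-4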